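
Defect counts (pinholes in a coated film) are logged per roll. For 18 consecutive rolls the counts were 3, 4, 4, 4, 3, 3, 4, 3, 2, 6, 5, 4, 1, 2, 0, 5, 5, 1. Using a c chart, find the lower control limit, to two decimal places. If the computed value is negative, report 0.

c̄ = (3 + 4 + 4 + 4 + 3 + 3 + 4 + 3 + 2 + 6 + 5 + 4 + 1 + 2 + 0 + 5 + 5 + 1) / 18 = 59 / 18 = 3.2778
LCL = c̄ − 3√c̄ = 3.2778 − 3 × 1.8105 = -2.1536 → 0 (cannot be negative)

0.00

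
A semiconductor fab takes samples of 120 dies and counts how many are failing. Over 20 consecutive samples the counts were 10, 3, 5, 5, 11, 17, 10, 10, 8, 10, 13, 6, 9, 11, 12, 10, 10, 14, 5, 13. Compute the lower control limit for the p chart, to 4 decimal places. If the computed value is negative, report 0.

p̄ = Σdᵢ / (k·n) = 192 / (20 × 120) = 0.08000
LCL = p̄ − 3·√(p̄(1−p̄)/n) = 0.08000 − 3 × 0.02477 = 0.00570

0.0057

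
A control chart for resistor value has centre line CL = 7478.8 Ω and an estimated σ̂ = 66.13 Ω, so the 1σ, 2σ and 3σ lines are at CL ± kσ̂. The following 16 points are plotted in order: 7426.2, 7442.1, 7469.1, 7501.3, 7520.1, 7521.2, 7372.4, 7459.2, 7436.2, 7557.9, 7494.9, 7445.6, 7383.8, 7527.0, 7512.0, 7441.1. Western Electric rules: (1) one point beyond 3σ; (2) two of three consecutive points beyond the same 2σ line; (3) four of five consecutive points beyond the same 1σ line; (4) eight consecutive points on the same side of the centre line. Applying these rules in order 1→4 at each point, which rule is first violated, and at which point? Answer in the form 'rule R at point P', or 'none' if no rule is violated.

none

Zone of each point (C = within 1σ̂, B = 1σ̂–2σ̂, A = 2σ̂–3σ̂, * = beyond 3σ̂; sign = side of CL): 1:-C, 2:-C, 3:-C, 4:+C, 5:+C, 6:+C, 7:-B, 8:-C, 9:-C, 10:+B, 11:+C, 12:-C, 13:-B, 14:+C, 15:+C, 16:-C
No rule fires across all 16 points.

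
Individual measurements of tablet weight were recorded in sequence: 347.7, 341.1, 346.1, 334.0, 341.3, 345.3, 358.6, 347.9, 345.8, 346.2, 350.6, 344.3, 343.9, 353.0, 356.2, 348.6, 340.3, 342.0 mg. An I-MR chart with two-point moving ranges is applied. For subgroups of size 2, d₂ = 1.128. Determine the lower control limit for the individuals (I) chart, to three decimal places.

X̄ = (347.7 + 341.1 + 346.1 + 334.0 + 341.3 + 345.3 + 358.6 + 347.9 + 345.8 + 346.2 + 350.6 + 344.3 + 343.9 + 353.0 + 356.2 + 348.6 + 340.3 + 342.0) / 18 = 346.2722
Moving ranges: 6.6, 5.0, 12.1, 7.3, 4.0, 13.3, 10.7, 2.1, 0.4, 4.4, 6.3, 0.4, 9.1, 3.2, 7.6, 8.3, 1.7; M̄R̄ = 102.5000 / 17 = 6.0294
LCL = X̄ − 3·M̄R̄/d₂ = 346.2722 − 3 × 6.0294 / 1.128 = 330.2366

330.237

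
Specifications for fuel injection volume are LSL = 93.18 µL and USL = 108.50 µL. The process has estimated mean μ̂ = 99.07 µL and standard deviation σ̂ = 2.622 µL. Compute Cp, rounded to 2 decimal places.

0.97

Cp = (USL − LSL) / (6σ̂) = (108.50 − 93.18) / (6 × 2.622) = 15.3200 / 15.7320 = 0.9738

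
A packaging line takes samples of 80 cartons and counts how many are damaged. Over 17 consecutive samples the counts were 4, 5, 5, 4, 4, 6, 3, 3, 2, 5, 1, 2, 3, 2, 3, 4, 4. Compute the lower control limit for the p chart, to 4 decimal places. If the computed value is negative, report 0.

0.0000

p̄ = Σdᵢ / (k·n) = 60 / (17 × 80) = 0.04412
LCL = p̄ − 3·√(p̄(1−p̄)/n) = 0.04412 − 3 × 0.02296 = -0.02476 → 0 (negative, so LCL = 0)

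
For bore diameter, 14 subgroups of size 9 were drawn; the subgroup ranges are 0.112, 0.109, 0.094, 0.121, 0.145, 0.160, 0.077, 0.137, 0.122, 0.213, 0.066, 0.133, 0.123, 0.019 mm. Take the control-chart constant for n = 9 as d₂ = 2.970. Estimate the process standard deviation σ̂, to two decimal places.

R̄ = (0.112 + 0.109 + 0.094 + 0.121 + 0.145 + 0.160 + 0.077 + 0.137 + 0.122 + 0.213 + 0.066 + 0.133 + 0.123 + 0.019) / 14 = 0.1165
σ̂ = R̄ / d₂ = 0.1165 / 2.970 = 0.0392

0.04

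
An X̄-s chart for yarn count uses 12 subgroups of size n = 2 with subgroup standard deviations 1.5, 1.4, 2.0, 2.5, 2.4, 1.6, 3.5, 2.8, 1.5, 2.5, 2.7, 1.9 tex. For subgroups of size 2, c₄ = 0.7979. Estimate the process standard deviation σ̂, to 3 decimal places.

2.747

s̄ = (1.5 + 1.4 + 2.0 + 2.5 + 2.4 + 1.6 + 3.5 + 2.8 + 1.5 + 2.5 + 2.7 + 1.9) / 12 = 2.1917
σ̂ = s̄ / c₄ = 2.1917 / 0.7979 = 2.7468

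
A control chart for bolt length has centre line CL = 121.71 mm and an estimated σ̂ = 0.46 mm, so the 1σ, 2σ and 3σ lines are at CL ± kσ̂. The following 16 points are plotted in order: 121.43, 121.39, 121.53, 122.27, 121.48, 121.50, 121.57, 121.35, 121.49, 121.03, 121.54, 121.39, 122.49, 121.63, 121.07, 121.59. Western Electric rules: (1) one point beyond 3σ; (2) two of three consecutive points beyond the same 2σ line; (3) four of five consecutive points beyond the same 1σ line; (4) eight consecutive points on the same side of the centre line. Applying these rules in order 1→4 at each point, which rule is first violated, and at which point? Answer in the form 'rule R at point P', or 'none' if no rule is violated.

rule 4 at point 12

Zone of each point (C = within 1σ̂, B = 1σ̂–2σ̂, A = 2σ̂–3σ̂, * = beyond 3σ̂; sign = side of CL): 1:-C, 2:-C, 3:-C, 4:+B, 5:-C, 6:-C, 7:-C, 8:-C, 9:-C, 10:-B, 11:-C, 12:-C, 13:+B, 14:-C, 15:-B, 16:-C
Rule 4 (eight consecutive points on the same side of the centre line) is satisfied at point 12.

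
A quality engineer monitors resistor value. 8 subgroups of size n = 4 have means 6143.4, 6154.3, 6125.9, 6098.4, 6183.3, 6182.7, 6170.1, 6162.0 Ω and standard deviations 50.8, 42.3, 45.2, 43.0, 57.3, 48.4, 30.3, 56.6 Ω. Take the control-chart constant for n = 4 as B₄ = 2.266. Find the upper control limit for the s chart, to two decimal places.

105.91

s̄ = (50.8 + 42.3 + 45.2 + 43.0 + 57.3 + 48.4 + 30.3 + 56.6) / 8 = 46.7375
UCL_s = B₄·s̄ = 2.266 × 46.7375 = 105.9072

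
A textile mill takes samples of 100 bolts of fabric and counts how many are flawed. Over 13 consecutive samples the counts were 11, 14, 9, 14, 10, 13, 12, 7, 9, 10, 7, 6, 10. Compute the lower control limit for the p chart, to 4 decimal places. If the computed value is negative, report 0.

0.0109

p̄ = Σdᵢ / (k·n) = 132 / (13 × 100) = 0.10154
LCL = p̄ − 3·√(p̄(1−p̄)/n) = 0.10154 − 3 × 0.03020 = 0.01093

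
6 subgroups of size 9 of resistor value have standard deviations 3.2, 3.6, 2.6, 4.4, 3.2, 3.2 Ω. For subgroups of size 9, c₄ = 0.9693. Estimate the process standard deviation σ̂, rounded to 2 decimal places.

s̄ = (3.2 + 3.6 + 2.6 + 4.4 + 3.2 + 3.2) / 6 = 3.3667
σ̂ = s̄ / c₄ = 3.3667 / 0.9693 = 3.4733

3.47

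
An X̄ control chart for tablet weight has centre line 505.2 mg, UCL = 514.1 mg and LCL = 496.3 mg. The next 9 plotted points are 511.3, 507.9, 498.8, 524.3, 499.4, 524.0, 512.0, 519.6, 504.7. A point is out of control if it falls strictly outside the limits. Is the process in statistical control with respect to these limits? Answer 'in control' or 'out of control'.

out of control

Compare each point to [496.3, 514.1]: sample 4 = 524.3 > UCL; sample 6 = 524.0 > UCL; sample 8 = 519.6 > UCL.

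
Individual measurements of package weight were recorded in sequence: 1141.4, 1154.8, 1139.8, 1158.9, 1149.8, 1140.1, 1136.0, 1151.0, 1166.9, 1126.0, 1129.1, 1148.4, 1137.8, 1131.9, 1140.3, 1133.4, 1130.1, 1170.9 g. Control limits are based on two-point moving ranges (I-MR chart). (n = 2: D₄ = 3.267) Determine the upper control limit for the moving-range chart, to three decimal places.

46.218

Moving ranges: 13.4, 15.0, 19.1, 9.1, 9.7, 4.1, 15.0, 15.9, 40.9, 3.1, 19.3, 10.6, 5.9, 8.4, 6.9, 3.3, 40.8; M̄R̄ = 240.5000 / 17 = 14.1471
UCL_MR = D₄·M̄R̄ = 3.267 × 14.1471 = 46.2184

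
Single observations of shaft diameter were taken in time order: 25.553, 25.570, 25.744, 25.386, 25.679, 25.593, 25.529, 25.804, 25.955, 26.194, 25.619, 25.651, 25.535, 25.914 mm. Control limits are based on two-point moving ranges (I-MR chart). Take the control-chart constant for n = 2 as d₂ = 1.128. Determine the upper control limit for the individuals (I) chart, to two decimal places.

X̄ = (25.553 + 25.570 + 25.744 + 25.386 + 25.679 + 25.593 + 25.529 + 25.804 + 25.955 + 26.194 + 25.619 + 25.651 + 25.535 + 25.914) / 14 = 25.6947
Moving ranges: 0.017, 0.174, 0.358, 0.293, 0.086, 0.064, 0.275, 0.151, 0.239, 0.575, 0.032, 0.116, 0.379; M̄R̄ = 2.7590 / 13 = 0.2122
UCL = X̄ + 3·M̄R̄/d₂ = 25.6947 + 3 × 0.2122 / 1.128 = 26.2592

26.26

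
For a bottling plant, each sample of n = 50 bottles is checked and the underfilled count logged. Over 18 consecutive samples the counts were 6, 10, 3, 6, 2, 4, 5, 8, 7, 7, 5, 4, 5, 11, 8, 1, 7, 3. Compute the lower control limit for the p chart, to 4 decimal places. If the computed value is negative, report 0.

0.0000

p̄ = Σdᵢ / (k·n) = 102 / (18 × 50) = 0.11333
LCL = p̄ − 3·√(p̄(1−p̄)/n) = 0.11333 − 3 × 0.04483 = -0.02116 → 0 (negative, so LCL = 0)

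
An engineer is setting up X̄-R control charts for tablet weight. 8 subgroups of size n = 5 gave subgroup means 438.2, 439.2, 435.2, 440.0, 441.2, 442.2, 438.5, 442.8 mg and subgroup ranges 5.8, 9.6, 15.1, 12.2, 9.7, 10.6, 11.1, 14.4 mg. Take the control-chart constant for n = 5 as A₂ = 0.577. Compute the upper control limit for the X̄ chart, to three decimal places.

X̄̄ = (438.2 + 439.2 + 435.2 + 440.0 + 441.2 + 442.2 + 438.5 + 442.8) / 8 = 3517.3000 / 8 = 439.6625
R̄ = (5.8 + 9.6 + 15.1 + 12.2 + 9.7 + 10.6 + 11.1 + 14.4) / 8 = 88.5000 / 8 = 11.0625
UCL = X̄̄ + A₂·R̄ = 439.6625 + 0.577 × 11.0625 = 446.0456

446.046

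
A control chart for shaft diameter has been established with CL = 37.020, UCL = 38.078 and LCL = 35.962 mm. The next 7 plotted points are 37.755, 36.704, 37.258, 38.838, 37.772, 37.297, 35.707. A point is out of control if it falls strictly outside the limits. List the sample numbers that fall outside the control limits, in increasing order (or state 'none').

4, 7

Compare each point to [35.962, 38.078]: sample 4 = 38.838 > UCL; sample 7 = 35.707 < LCL.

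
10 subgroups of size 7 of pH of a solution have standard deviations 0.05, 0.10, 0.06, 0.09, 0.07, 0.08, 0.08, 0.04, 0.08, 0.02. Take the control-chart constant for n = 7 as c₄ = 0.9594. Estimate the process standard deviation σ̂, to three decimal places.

0.070

s̄ = (0.05 + 0.10 + 0.06 + 0.09 + 0.07 + 0.08 + 0.08 + 0.04 + 0.08 + 0.02) / 10 = 0.0670
σ̂ = s̄ / c₄ = 0.0670 / 0.9594 = 0.0698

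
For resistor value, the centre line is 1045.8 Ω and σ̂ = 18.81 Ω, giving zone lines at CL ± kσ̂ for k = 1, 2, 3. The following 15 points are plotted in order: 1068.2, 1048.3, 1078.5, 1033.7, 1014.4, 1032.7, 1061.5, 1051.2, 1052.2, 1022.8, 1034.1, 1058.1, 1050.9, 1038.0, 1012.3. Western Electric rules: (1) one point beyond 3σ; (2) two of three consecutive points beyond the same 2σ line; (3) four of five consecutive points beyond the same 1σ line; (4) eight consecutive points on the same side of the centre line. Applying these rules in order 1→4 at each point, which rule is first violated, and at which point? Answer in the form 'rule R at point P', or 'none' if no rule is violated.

Zone of each point (C = within 1σ̂, B = 1σ̂–2σ̂, A = 2σ̂–3σ̂, * = beyond 3σ̂; sign = side of CL): 1:+B, 2:+C, 3:+B, 4:-C, 5:-B, 6:-C, 7:+C, 8:+C, 9:+C, 10:-B, 11:-C, 12:+C, 13:+C, 14:-C, 15:-B
No rule fires across all 15 points.

none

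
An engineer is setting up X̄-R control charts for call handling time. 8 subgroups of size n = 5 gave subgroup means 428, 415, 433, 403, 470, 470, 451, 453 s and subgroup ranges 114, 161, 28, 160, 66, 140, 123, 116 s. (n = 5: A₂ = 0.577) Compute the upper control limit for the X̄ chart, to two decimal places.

505.86

X̄̄ = (428 + 415 + 433 + 403 + 470 + 470 + 451 + 453) / 8 = 3523.0000 / 8 = 440.3750
R̄ = (114 + 161 + 28 + 160 + 66 + 140 + 123 + 116) / 8 = 908.0000 / 8 = 113.5000
UCL = X̄̄ + A₂·R̄ = 440.3750 + 0.577 × 113.5000 = 505.8645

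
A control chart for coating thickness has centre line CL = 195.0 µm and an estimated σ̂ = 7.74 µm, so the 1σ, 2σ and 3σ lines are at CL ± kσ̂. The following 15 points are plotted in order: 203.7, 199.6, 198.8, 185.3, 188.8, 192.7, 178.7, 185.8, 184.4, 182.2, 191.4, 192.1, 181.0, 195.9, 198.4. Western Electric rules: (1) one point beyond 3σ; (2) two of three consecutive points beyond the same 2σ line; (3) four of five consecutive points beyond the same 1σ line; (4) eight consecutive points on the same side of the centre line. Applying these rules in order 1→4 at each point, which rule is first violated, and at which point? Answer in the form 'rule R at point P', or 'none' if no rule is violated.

Zone of each point (C = within 1σ̂, B = 1σ̂–2σ̂, A = 2σ̂–3σ̂, * = beyond 3σ̂; sign = side of CL): 1:+B, 2:+C, 3:+C, 4:-B, 5:-C, 6:-C, 7:-A, 8:-B, 9:-B, 10:-B, 11:-C, 12:-C, 13:-B, 14:+C, 15:+C
Rule 3 (four of five consecutive points beyond the same 1σ limit) is satisfied at point 10.

rule 3 at point 10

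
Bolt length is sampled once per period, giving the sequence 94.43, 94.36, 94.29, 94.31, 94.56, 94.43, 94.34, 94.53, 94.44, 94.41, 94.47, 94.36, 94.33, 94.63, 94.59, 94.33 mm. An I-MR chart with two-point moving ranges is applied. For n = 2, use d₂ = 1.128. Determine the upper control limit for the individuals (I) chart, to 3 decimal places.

X̄ = (94.43 + 94.36 + 94.29 + 94.31 + 94.56 + 94.43 + 94.34 + 94.53 + 94.44 + 94.41 + 94.47 + 94.36 + 94.33 + 94.63 + 94.59 + 94.33) / 16 = 94.4256
Moving ranges: 0.07, 0.07, 0.02, 0.25, 0.13, 0.09, 0.19, 0.09, 0.03, 0.06, 0.11, 0.03, 0.30, 0.04, 0.26; M̄R̄ = 1.7400 / 15 = 0.1160
UCL = X̄ + 3·M̄R̄/d₂ = 94.4256 + 3 × 0.1160 / 1.128 = 94.7341

94.734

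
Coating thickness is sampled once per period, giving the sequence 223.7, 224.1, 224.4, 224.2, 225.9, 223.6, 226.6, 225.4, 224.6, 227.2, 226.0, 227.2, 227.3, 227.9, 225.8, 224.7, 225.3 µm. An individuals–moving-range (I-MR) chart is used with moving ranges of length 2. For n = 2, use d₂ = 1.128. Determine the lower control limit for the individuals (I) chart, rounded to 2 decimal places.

222.30

X̄ = (223.7 + 224.1 + 224.4 + 224.2 + 225.9 + 223.6 + 226.6 + 225.4 + 224.6 + 227.2 + 226.0 + 227.2 + 227.3 + 227.9 + 225.8 + 224.7 + 225.3) / 17 = 225.5235
Moving ranges: 0.4, 0.3, 0.2, 1.7, 2.3, 3.0, 1.2, 0.8, 2.6, 1.2, 1.2, 0.1, 0.6, 2.1, 1.1, 0.6; M̄R̄ = 19.4000 / 16 = 1.2125
LCL = X̄ − 3·M̄R̄/d₂ = 225.5235 − 3 × 1.2125 / 1.128 = 222.2988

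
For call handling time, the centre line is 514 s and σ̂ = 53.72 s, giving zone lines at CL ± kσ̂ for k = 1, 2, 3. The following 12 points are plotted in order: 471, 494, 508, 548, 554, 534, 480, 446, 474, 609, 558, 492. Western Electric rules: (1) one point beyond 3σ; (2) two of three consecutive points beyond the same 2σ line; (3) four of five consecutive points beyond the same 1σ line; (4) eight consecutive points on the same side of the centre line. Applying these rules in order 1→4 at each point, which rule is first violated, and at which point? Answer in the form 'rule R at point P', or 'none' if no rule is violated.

Zone of each point (C = within 1σ̂, B = 1σ̂–2σ̂, A = 2σ̂–3σ̂, * = beyond 3σ̂; sign = side of CL): 1:-C, 2:-C, 3:-C, 4:+C, 5:+C, 6:+C, 7:-C, 8:-B, 9:-C, 10:+B, 11:+C, 12:-C
No rule fires across all 12 points.

none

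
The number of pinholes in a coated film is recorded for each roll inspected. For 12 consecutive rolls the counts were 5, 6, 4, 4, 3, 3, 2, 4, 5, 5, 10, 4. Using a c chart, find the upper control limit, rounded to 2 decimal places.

c̄ = (5 + 6 + 4 + 4 + 3 + 3 + 2 + 4 + 5 + 5 + 10 + 4) / 12 = 55 / 12 = 4.5833
UCL = c̄ + 3√c̄ = 4.5833 + 3 × √4.5833 = 4.5833 + 3 × 2.1409 = 11.0059

11.01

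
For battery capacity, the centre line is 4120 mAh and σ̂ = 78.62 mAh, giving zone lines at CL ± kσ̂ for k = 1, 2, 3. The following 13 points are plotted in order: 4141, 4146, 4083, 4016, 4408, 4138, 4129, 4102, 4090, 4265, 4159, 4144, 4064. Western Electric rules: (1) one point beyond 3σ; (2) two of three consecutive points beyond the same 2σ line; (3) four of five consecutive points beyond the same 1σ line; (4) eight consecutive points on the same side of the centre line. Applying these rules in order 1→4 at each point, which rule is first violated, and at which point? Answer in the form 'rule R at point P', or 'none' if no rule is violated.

rule 1 at point 5

Zone of each point (C = within 1σ̂, B = 1σ̂–2σ̂, A = 2σ̂–3σ̂, * = beyond 3σ̂; sign = side of CL): 1:+C, 2:+C, 3:-C, 4:-B, 5:+*, 6:+C, 7:+C, 8:-C, 9:-C, 10:+B, 11:+C, 12:+C, 13:-C
Rule 1 (one point beyond the 3σ limits) is satisfied at point 5.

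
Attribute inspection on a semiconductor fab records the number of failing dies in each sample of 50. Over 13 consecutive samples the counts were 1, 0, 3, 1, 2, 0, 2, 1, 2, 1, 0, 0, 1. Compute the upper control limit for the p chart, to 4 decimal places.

0.0831

p̄ = Σdᵢ / (k·n) = 14 / (13 × 50) = 0.02154
UCL = p̄ + 3·√(p̄(1−p̄)/n) = 0.02154 + 3 × √(0.02154×0.97846/50) = 0.02154 + 3 × 0.02053 = 0.08313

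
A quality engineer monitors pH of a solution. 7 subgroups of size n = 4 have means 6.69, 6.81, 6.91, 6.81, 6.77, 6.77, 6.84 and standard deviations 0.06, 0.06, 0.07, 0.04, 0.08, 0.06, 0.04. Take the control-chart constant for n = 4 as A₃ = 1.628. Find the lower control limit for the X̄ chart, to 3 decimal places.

6.705

X̄̄ = (6.69 + 6.81 + 6.91 + 6.81 + 6.77 + 6.77 + 6.84) / 7 = 6.8000
s̄ = (0.06 + 0.06 + 0.07 + 0.04 + 0.08 + 0.06 + 0.04) / 7 = 0.0586
LCL = X̄̄ − A₃·s̄ = 6.8000 − 1.628 × 0.0586 = 6.7046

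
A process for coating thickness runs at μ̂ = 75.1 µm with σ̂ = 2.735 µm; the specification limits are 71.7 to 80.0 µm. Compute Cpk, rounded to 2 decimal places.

Cpu = (USL − μ̂) / (3σ̂) = (80.0 − 75.1) / (3 × 2.735) = 0.5972; Cpl = (μ̂ − LSL) / (3σ̂) = (75.1 − 71.7) / (3 × 2.735) = 0.4144; Cpk = min(Cpu, Cpl) = 0.4144

0.41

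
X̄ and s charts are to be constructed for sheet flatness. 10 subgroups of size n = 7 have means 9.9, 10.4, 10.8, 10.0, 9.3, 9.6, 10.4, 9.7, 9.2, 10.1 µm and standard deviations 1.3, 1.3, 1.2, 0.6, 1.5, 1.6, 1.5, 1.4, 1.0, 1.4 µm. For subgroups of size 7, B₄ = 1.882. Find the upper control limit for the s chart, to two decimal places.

2.41

s̄ = (1.3 + 1.3 + 1.2 + 0.6 + 1.5 + 1.6 + 1.5 + 1.4 + 1.0 + 1.4) / 10 = 1.2800
UCL_s = B₄·s̄ = 1.882 × 1.2800 = 2.4090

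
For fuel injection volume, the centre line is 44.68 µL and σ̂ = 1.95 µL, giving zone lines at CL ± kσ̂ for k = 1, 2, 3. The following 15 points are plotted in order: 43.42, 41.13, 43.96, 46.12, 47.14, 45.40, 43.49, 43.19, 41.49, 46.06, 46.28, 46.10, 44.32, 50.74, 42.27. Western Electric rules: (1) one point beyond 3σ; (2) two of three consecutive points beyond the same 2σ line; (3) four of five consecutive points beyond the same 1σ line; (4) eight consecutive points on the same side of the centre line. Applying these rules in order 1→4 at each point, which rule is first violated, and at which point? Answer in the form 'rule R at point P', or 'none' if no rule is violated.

rule 1 at point 14

Zone of each point (C = within 1σ̂, B = 1σ̂–2σ̂, A = 2σ̂–3σ̂, * = beyond 3σ̂; sign = side of CL): 1:-C, 2:-B, 3:-C, 4:+C, 5:+B, 6:+C, 7:-C, 8:-C, 9:-B, 10:+C, 11:+C, 12:+C, 13:-C, 14:+*, 15:-B
Rule 1 (one point beyond the 3σ limits) is satisfied at point 14.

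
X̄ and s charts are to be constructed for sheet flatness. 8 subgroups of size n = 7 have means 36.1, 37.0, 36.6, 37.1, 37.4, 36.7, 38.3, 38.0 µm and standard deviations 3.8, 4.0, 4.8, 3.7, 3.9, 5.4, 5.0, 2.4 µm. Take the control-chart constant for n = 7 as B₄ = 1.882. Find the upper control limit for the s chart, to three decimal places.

7.763

s̄ = (3.8 + 4.0 + 4.8 + 3.7 + 3.9 + 5.4 + 5.0 + 2.4) / 8 = 4.1250
UCL_s = B₄·s̄ = 1.882 × 4.1250 = 7.7632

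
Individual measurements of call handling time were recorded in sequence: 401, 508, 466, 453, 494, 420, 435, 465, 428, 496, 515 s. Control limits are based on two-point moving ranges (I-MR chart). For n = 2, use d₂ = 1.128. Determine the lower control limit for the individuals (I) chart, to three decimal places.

343.292

X̄ = (401 + 508 + 466 + 453 + 494 + 420 + 435 + 465 + 428 + 496 + 515) / 11 = 461.9091
Moving ranges: 107, 42, 13, 41, 74, 15, 30, 37, 68, 19; M̄R̄ = 446.0000 / 10 = 44.6000
LCL = X̄ − 3·M̄R̄/d₂ = 461.9091 − 3 × 44.6000 / 1.128 = 343.2921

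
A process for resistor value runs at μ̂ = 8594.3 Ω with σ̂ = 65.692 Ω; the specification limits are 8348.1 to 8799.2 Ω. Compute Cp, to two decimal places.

1.14

Cp = (USL − LSL) / (6σ̂) = (8799.2 − 8348.1) / (6 × 65.692) = 451.1000 / 394.1520 = 1.1445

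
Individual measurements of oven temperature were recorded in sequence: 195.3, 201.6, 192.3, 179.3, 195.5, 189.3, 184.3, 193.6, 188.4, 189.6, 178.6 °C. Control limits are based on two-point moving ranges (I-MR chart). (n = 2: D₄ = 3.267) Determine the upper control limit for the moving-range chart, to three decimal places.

Moving ranges: 6.3, 9.3, 13.0, 16.2, 6.2, 5.0, 9.3, 5.2, 1.2, 11.0; M̄R̄ = 82.7000 / 10 = 8.2700
UCL_MR = D₄·M̄R̄ = 3.267 × 8.2700 = 27.0181

27.018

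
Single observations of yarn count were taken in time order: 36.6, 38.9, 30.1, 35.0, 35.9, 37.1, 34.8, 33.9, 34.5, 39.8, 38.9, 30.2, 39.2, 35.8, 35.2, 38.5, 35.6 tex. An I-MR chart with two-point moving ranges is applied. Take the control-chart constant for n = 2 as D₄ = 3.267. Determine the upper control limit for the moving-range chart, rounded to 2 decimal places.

Moving ranges: 2.3, 8.8, 4.9, 0.9, 1.2, 2.3, 0.9, 0.6, 5.3, 0.9, 8.7, 9.0, 3.4, 0.6, 3.3, 2.9; M̄R̄ = 56.0000 / 16 = 3.5000
UCL_MR = D₄·M̄R̄ = 3.267 × 3.5000 = 11.4345

11.43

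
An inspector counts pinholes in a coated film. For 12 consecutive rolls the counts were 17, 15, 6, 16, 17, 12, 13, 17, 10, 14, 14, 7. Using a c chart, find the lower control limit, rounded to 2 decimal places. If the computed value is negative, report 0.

2.28

c̄ = (17 + 15 + 6 + 16 + 17 + 12 + 13 + 17 + 10 + 14 + 14 + 7) / 12 = 158 / 12 = 13.1667
LCL = c̄ − 3√c̄ = 13.1667 − 3 × 3.6286 = 2.2809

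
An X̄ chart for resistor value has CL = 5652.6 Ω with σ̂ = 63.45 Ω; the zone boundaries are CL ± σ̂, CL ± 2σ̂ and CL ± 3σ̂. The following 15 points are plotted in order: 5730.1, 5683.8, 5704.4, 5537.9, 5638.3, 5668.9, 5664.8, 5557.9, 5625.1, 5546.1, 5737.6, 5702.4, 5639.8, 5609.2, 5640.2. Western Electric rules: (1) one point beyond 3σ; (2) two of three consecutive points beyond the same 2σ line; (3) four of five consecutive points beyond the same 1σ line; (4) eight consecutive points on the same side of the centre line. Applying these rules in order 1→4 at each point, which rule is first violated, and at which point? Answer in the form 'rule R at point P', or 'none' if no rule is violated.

none

Zone of each point (C = within 1σ̂, B = 1σ̂–2σ̂, A = 2σ̂–3σ̂, * = beyond 3σ̂; sign = side of CL): 1:+B, 2:+C, 3:+C, 4:-B, 5:-C, 6:+C, 7:+C, 8:-B, 9:-C, 10:-B, 11:+B, 12:+C, 13:-C, 14:-C, 15:-C
No rule fires across all 15 points.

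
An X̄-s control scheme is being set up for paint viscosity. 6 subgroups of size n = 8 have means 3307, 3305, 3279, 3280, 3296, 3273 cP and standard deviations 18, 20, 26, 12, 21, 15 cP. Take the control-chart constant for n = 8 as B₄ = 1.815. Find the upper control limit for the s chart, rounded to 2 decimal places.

33.88

s̄ = (18 + 20 + 26 + 12 + 21 + 15) / 6 = 18.6667
UCL_s = B₄·s̄ = 1.815 × 18.6667 = 33.8800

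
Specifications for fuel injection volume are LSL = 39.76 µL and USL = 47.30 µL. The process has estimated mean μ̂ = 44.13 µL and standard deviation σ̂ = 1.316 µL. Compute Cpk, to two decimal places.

Cpu = (USL − μ̂) / (3σ̂) = (47.30 − 44.13) / (3 × 1.316) = 0.8029; Cpl = (μ̂ − LSL) / (3σ̂) = (44.13 − 39.76) / (3 × 1.316) = 1.1069; Cpk = min(Cpu, Cpl) = 0.8029

0.80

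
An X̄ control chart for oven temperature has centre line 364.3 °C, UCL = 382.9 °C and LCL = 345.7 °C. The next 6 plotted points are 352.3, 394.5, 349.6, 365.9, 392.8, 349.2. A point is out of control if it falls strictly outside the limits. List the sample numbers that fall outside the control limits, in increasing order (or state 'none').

2, 5

Compare each point to [345.7, 382.9]: sample 2 = 394.5 > UCL; sample 5 = 392.8 > UCL.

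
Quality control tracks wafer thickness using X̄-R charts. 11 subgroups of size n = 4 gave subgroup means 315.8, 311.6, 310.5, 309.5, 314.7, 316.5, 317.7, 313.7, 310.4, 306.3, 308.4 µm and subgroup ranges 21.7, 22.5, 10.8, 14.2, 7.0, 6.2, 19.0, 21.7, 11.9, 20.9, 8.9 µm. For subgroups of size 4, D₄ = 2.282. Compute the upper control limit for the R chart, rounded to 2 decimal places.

R̄ = (21.7 + 22.5 + 10.8 + 14.2 + 7.0 + 6.2 + 19.0 + 21.7 + 11.9 + 20.9 + 8.9) / 11 = 164.8000 / 11 = 14.9818
UCL_R = D₄·R̄ = 2.282 × 14.9818 = 34.1885

34.19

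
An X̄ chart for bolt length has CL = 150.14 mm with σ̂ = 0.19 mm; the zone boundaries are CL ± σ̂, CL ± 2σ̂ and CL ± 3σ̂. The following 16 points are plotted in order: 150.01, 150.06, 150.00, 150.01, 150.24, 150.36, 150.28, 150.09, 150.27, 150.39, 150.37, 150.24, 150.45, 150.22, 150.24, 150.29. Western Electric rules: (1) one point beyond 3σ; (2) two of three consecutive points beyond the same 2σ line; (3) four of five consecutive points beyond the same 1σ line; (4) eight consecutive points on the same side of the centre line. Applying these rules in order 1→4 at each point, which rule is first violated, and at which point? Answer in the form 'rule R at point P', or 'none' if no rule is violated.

Zone of each point (C = within 1σ̂, B = 1σ̂–2σ̂, A = 2σ̂–3σ̂, * = beyond 3σ̂; sign = side of CL): 1:-C, 2:-C, 3:-C, 4:-C, 5:+C, 6:+B, 7:+C, 8:-C, 9:+C, 10:+B, 11:+B, 12:+C, 13:+B, 14:+C, 15:+C, 16:+C
Rule 4 (eight consecutive points on the same side of the centre line) is satisfied at point 16.

rule 4 at point 16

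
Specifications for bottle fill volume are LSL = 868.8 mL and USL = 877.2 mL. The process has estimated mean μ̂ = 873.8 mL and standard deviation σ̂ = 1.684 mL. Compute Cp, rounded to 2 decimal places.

0.83

Cp = (USL − LSL) / (6σ̂) = (877.2 − 868.8) / (6 × 1.684) = 8.4000 / 10.1040 = 0.8314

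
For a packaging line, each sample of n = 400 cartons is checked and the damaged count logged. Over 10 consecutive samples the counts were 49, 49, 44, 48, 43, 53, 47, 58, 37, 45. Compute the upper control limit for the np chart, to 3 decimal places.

p̄ = Σdᵢ / (k·n) = 473 / (10 × 400) = 0.11825
UCL = np̄ + 3·√(np̄(1−p̄)) = 47.3000 + 3 × √(47.3000×0.88175) = 47.3000 + 3 × 6.4581 = 66.6742

66.674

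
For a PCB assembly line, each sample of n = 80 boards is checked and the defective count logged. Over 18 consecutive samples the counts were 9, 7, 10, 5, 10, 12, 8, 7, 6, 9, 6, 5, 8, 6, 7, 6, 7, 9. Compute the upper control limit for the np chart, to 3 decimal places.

p̄ = Σdᵢ / (k·n) = 137 / (18 × 80) = 0.09514
UCL = np̄ + 3·√(np̄(1−p̄)) = 7.6111 + 3 × √(7.6111×0.90486) = 7.6111 + 3 × 2.6243 = 15.4840

15.484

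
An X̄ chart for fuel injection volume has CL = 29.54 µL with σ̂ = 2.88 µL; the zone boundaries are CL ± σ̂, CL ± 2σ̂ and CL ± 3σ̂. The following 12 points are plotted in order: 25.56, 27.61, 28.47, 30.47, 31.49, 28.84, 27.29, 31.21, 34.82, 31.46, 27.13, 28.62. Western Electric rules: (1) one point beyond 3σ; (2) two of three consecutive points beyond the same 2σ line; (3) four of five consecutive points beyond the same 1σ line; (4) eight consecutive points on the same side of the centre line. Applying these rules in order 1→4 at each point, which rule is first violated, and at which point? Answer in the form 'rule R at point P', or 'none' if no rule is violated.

none

Zone of each point (C = within 1σ̂, B = 1σ̂–2σ̂, A = 2σ̂–3σ̂, * = beyond 3σ̂; sign = side of CL): 1:-B, 2:-C, 3:-C, 4:+C, 5:+C, 6:-C, 7:-C, 8:+C, 9:+B, 10:+C, 11:-C, 12:-C
No rule fires across all 12 points.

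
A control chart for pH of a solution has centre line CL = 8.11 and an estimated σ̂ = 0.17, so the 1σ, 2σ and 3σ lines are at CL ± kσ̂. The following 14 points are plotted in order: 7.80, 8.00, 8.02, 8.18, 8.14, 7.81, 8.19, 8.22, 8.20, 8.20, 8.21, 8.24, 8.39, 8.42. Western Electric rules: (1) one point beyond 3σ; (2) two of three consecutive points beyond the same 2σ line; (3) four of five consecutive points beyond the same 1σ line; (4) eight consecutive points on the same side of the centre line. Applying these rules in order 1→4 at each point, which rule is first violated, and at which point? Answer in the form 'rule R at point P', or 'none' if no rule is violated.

Zone of each point (C = within 1σ̂, B = 1σ̂–2σ̂, A = 2σ̂–3σ̂, * = beyond 3σ̂; sign = side of CL): 1:-B, 2:-C, 3:-C, 4:+C, 5:+C, 6:-B, 7:+C, 8:+C, 9:+C, 10:+C, 11:+C, 12:+C, 13:+B, 14:+B
Rule 4 (eight consecutive points on the same side of the centre line) is satisfied at point 14.

rule 4 at point 14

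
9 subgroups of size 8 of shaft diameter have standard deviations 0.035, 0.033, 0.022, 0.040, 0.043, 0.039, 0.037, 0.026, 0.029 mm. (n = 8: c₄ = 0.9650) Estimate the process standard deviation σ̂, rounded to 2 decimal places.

s̄ = (0.035 + 0.033 + 0.022 + 0.040 + 0.043 + 0.039 + 0.037 + 0.026 + 0.029) / 9 = 0.0338
σ̂ = s̄ / c₄ = 0.0338 / 0.9650 = 0.0350

0.04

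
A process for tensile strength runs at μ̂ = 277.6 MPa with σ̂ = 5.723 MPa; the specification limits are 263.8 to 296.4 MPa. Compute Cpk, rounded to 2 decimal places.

0.80

Cpu = (USL − μ̂) / (3σ̂) = (296.4 − 277.6) / (3 × 5.723) = 1.0950; Cpl = (μ̂ − LSL) / (3σ̂) = (277.6 − 263.8) / (3 × 5.723) = 0.8038; Cpk = min(Cpu, Cpl) = 0.8038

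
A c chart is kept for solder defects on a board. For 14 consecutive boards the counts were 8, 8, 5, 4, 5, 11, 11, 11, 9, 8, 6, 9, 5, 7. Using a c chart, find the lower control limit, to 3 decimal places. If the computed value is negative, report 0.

c̄ = (8 + 8 + 5 + 4 + 5 + 11 + 11 + 11 + 9 + 8 + 6 + 9 + 5 + 7) / 14 = 107 / 14 = 7.6429
LCL = c̄ − 3√c̄ = 7.6429 − 3 × 2.7646 = -0.6509 → 0 (cannot be negative)

0.000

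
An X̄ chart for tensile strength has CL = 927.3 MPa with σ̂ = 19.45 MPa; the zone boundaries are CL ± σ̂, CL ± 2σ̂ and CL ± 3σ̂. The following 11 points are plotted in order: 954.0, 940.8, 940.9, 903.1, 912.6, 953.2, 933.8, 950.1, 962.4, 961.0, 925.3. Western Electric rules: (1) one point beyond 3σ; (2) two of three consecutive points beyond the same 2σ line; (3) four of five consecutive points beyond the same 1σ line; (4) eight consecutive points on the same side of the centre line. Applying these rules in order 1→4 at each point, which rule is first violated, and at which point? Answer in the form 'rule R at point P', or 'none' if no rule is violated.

rule 3 at point 10

Zone of each point (C = within 1σ̂, B = 1σ̂–2σ̂, A = 2σ̂–3σ̂, * = beyond 3σ̂; sign = side of CL): 1:+B, 2:+C, 3:+C, 4:-B, 5:-C, 6:+B, 7:+C, 8:+B, 9:+B, 10:+B, 11:-C
Rule 3 (four of five consecutive points beyond the same 1σ limit) is satisfied at point 10.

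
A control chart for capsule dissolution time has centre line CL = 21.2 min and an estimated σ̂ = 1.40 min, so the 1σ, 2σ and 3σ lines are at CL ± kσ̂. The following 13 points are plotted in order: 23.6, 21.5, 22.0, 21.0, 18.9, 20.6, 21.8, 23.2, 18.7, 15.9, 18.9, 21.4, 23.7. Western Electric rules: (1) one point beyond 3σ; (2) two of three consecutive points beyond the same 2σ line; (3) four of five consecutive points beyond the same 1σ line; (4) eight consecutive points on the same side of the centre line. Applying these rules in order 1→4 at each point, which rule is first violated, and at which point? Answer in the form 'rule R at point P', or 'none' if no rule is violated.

rule 1 at point 10

Zone of each point (C = within 1σ̂, B = 1σ̂–2σ̂, A = 2σ̂–3σ̂, * = beyond 3σ̂; sign = side of CL): 1:+B, 2:+C, 3:+C, 4:-C, 5:-B, 6:-C, 7:+C, 8:+B, 9:-B, 10:-*, 11:-B, 12:+C, 13:+B
Rule 1 (one point beyond the 3σ limits) is satisfied at point 10.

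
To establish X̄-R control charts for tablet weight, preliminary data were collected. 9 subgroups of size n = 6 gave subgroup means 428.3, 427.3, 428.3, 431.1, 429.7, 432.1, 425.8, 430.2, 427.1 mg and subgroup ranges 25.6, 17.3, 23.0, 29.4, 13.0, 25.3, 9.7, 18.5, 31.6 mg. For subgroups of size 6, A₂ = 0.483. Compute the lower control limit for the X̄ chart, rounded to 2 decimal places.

X̄̄ = (428.3 + 427.3 + 428.3 + 431.1 + 429.7 + 432.1 + 425.8 + 430.2 + 427.1) / 9 = 3859.9000 / 9 = 428.8778
R̄ = (25.6 + 17.3 + 23.0 + 29.4 + 13.0 + 25.3 + 9.7 + 18.5 + 31.6) / 9 = 193.4000 / 9 = 21.4889
LCL = X̄̄ − A₂·R̄ = 428.8778 − 0.483 × 21.4889 = 418.4986

418.50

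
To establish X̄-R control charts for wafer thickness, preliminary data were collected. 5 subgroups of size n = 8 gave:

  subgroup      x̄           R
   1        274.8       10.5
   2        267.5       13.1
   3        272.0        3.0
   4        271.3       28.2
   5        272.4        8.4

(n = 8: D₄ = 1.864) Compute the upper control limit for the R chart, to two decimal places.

23.56

R̄ = (10.5 + 13.1 + 3.0 + 28.2 + 8.4) / 5 = 63.2000 / 5 = 12.6400
UCL_R = D₄·R̄ = 1.864 × 12.6400 = 23.5610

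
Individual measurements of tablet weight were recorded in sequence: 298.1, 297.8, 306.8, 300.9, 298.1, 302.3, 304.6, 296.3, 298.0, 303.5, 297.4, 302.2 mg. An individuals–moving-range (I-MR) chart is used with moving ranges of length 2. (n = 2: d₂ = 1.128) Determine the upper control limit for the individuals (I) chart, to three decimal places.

X̄ = (298.1 + 297.8 + 306.8 + 300.9 + 298.1 + 302.3 + 304.6 + 296.3 + 298.0 + 303.5 + 297.4 + 302.2) / 12 = 300.5000
Moving ranges: 0.3, 9.0, 5.9, 2.8, 4.2, 2.3, 8.3, 1.7, 5.5, 6.1, 4.8; M̄R̄ = 50.9000 / 11 = 4.6273
UCL = X̄ + 3·M̄R̄/d₂ = 300.5000 + 3 × 4.6273 / 1.128 = 312.8066

312.807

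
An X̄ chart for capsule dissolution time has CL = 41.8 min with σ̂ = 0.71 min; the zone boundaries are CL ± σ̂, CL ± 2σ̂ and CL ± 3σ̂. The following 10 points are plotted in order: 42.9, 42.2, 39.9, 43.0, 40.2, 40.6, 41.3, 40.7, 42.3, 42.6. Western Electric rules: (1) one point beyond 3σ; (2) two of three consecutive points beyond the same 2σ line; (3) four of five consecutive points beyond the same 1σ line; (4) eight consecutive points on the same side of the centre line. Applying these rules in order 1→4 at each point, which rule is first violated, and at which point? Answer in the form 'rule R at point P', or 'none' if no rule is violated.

rule 2 at point 5

Zone of each point (C = within 1σ̂, B = 1σ̂–2σ̂, A = 2σ̂–3σ̂, * = beyond 3σ̂; sign = side of CL): 1:+B, 2:+C, 3:-A, 4:+B, 5:-A, 6:-B, 7:-C, 8:-B, 9:+C, 10:+B
Rule 2 (two of three consecutive points beyond the same 2σ limit) is satisfied at point 5.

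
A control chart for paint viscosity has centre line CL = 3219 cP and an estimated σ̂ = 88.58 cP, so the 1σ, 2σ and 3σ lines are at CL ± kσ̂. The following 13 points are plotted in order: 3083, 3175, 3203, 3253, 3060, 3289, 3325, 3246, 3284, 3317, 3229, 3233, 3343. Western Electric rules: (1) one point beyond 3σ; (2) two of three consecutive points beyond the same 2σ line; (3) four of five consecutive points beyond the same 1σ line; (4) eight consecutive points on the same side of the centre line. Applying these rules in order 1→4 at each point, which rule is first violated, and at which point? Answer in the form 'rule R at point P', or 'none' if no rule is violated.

rule 4 at point 13

Zone of each point (C = within 1σ̂, B = 1σ̂–2σ̂, A = 2σ̂–3σ̂, * = beyond 3σ̂; sign = side of CL): 1:-B, 2:-C, 3:-C, 4:+C, 5:-B, 6:+C, 7:+B, 8:+C, 9:+C, 10:+B, 11:+C, 12:+C, 13:+B
Rule 4 (eight consecutive points on the same side of the centre line) is satisfied at point 13.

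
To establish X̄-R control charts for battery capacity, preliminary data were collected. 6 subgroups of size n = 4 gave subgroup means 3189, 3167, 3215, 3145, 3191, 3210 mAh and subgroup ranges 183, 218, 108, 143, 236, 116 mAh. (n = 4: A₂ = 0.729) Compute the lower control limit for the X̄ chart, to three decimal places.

3064.181

X̄̄ = (3189 + 3167 + 3215 + 3145 + 3191 + 3210) / 6 = 19117.0000 / 6 = 3186.1667
R̄ = (183 + 218 + 108 + 143 + 236 + 116) / 6 = 1004.0000 / 6 = 167.3333
LCL = X̄̄ − A₂·R̄ = 3186.1667 − 0.729 × 167.3333 = 3064.1807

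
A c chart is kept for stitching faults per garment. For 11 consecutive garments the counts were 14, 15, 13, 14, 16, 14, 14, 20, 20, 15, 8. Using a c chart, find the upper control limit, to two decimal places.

26.37

c̄ = (14 + 15 + 13 + 14 + 16 + 14 + 14 + 20 + 20 + 15 + 8) / 11 = 163 / 11 = 14.8182
UCL = c̄ + 3√c̄ = 14.8182 + 3 × √14.8182 = 14.8182 + 3 × 3.8494 = 26.3665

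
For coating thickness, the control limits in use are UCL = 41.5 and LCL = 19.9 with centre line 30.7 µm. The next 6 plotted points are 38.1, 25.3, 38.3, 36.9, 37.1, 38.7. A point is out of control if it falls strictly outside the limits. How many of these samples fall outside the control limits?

0

All 6 points lie within [19.9, 41.5].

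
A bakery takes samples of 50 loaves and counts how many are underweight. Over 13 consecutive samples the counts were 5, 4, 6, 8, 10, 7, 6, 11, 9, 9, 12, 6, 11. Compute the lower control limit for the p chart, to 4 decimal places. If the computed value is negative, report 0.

0.0045

p̄ = Σdᵢ / (k·n) = 104 / (13 × 50) = 0.16000
LCL = p̄ − 3·√(p̄(1−p̄)/n) = 0.16000 − 3 × 0.05185 = 0.00446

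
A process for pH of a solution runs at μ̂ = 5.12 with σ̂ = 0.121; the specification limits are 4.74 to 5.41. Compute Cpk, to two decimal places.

Cpu = (USL − μ̂) / (3σ̂) = (5.41 − 5.12) / (3 × 0.121) = 0.7989; Cpl = (μ̂ − LSL) / (3σ̂) = (5.12 − 4.74) / (3 × 0.121) = 1.0468; Cpk = min(Cpu, Cpl) = 0.7989

0.80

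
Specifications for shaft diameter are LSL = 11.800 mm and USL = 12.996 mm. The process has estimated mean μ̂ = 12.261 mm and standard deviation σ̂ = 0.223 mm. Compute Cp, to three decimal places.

0.894

Cp = (USL − LSL) / (6σ̂) = (12.996 − 11.800) / (6 × 0.223) = 1.1960 / 1.3380 = 0.8939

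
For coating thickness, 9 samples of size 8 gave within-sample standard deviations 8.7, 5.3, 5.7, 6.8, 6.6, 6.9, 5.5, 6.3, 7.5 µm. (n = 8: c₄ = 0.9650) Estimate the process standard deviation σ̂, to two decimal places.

6.83

s̄ = (8.7 + 5.3 + 5.7 + 6.8 + 6.6 + 6.9 + 5.5 + 6.3 + 7.5) / 9 = 6.5889
σ̂ = s̄ / c₄ = 6.5889 / 0.9650 = 6.8279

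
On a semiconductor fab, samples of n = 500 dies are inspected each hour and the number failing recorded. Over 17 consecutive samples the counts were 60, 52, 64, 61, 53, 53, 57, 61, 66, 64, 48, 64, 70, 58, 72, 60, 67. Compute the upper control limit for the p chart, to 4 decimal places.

p̄ = Σdᵢ / (k·n) = 1030 / (17 × 500) = 0.12118
UCL = p̄ + 3·√(p̄(1−p̄)/n) = 0.12118 + 3 × √(0.12118×0.87882/500) = 0.12118 + 3 × 0.01459 = 0.16496

0.1650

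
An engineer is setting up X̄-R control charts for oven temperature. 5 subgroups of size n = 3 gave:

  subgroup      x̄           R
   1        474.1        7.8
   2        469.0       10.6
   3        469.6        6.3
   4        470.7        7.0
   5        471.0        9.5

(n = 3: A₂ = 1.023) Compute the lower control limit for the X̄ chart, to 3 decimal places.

462.450

X̄̄ = (474.1 + 469.0 + 469.6 + 470.7 + 471.0) / 5 = 2354.4000 / 5 = 470.8800
R̄ = (7.8 + 10.6 + 6.3 + 7.0 + 9.5) / 5 = 41.2000 / 5 = 8.2400
LCL = X̄̄ − A₂·R̄ = 470.8800 − 1.023 × 8.2400 = 462.4505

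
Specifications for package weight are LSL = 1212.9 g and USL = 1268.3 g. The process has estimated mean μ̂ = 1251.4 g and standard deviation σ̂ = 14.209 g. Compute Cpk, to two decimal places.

0.40

Cpu = (USL − μ̂) / (3σ̂) = (1268.3 − 1251.4) / (3 × 14.209) = 0.3965; Cpl = (μ̂ − LSL) / (3σ̂) = (1251.4 − 1212.9) / (3 × 14.209) = 0.9032; Cpk = min(Cpu, Cpl) = 0.3965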